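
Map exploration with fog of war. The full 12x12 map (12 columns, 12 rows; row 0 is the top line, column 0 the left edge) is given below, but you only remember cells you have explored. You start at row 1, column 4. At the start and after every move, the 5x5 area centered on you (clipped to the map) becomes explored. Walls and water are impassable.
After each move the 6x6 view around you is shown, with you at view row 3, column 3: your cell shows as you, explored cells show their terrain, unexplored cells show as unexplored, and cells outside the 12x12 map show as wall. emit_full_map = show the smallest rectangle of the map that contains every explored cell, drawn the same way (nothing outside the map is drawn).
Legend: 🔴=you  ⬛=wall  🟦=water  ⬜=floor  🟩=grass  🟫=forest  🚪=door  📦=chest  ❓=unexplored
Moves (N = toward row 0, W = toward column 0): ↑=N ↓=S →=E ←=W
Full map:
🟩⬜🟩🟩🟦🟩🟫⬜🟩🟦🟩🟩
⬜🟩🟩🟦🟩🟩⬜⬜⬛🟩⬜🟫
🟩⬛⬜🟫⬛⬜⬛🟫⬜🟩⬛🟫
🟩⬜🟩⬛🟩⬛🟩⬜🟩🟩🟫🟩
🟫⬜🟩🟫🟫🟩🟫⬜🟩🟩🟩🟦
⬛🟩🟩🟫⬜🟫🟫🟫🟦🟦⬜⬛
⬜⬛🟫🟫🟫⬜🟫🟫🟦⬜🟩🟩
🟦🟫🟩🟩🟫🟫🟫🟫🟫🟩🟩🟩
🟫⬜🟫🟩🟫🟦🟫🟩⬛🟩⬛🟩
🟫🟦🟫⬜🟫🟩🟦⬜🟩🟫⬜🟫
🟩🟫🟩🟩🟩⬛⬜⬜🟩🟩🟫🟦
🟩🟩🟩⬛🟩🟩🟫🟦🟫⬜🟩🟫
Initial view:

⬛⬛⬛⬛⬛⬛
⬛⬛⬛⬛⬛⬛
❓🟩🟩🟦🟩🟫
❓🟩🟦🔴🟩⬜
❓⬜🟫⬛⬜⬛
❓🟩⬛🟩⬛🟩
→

⬛⬛⬛⬛⬛⬛
⬛⬛⬛⬛⬛⬛
🟩🟩🟦🟩🟫⬜
🟩🟦🟩🔴⬜⬜
⬜🟫⬛⬜⬛🟫
🟩⬛🟩⬛🟩⬜

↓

⬛⬛⬛⬛⬛⬛
🟩🟩🟦🟩🟫⬜
🟩🟦🟩🟩⬜⬜
⬜🟫⬛🔴⬛🟫
🟩⬛🟩⬛🟩⬜
❓🟫🟫🟩🟫⬜

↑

⬛⬛⬛⬛⬛⬛
⬛⬛⬛⬛⬛⬛
🟩🟩🟦🟩🟫⬜
🟩🟦🟩🔴⬜⬜
⬜🟫⬛⬜⬛🟫
🟩⬛🟩⬛🟩⬜

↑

⬛⬛⬛⬛⬛⬛
⬛⬛⬛⬛⬛⬛
⬛⬛⬛⬛⬛⬛
🟩🟩🟦🔴🟫⬜
🟩🟦🟩🟩⬜⬜
⬜🟫⬛⬜⬛🟫

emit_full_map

🟩🟩🟦🔴🟫⬜
🟩🟦🟩🟩⬜⬜
⬜🟫⬛⬜⬛🟫
🟩⬛🟩⬛🟩⬜
❓🟫🟫🟩🟫⬜

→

⬛⬛⬛⬛⬛⬛
⬛⬛⬛⬛⬛⬛
⬛⬛⬛⬛⬛⬛
🟩🟦🟩🔴⬜🟩
🟦🟩🟩⬜⬜⬛
🟫⬛⬜⬛🟫⬜

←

⬛⬛⬛⬛⬛⬛
⬛⬛⬛⬛⬛⬛
⬛⬛⬛⬛⬛⬛
🟩🟩🟦🔴🟫⬜
🟩🟦🟩🟩⬜⬜
⬜🟫⬛⬜⬛🟫

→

⬛⬛⬛⬛⬛⬛
⬛⬛⬛⬛⬛⬛
⬛⬛⬛⬛⬛⬛
🟩🟦🟩🔴⬜🟩
🟦🟩🟩⬜⬜⬛
🟫⬛⬜⬛🟫⬜

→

⬛⬛⬛⬛⬛⬛
⬛⬛⬛⬛⬛⬛
⬛⬛⬛⬛⬛⬛
🟦🟩🟫🔴🟩🟦
🟩🟩⬜⬜⬛🟩
⬛⬜⬛🟫⬜🟩

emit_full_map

🟩🟩🟦🟩🟫🔴🟩🟦
🟩🟦🟩🟩⬜⬜⬛🟩
⬜🟫⬛⬜⬛🟫⬜🟩
🟩⬛🟩⬛🟩⬜❓❓
❓🟫🟫🟩🟫⬜❓❓

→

⬛⬛⬛⬛⬛⬛
⬛⬛⬛⬛⬛⬛
⬛⬛⬛⬛⬛⬛
🟩🟫⬜🔴🟦🟩
🟩⬜⬜⬛🟩⬜
⬜⬛🟫⬜🟩⬛

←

⬛⬛⬛⬛⬛⬛
⬛⬛⬛⬛⬛⬛
⬛⬛⬛⬛⬛⬛
🟦🟩🟫🔴🟩🟦
🟩🟩⬜⬜⬛🟩
⬛⬜⬛🟫⬜🟩

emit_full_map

🟩🟩🟦🟩🟫🔴🟩🟦🟩
🟩🟦🟩🟩⬜⬜⬛🟩⬜
⬜🟫⬛⬜⬛🟫⬜🟩⬛
🟩⬛🟩⬛🟩⬜❓❓❓
❓🟫🟫🟩🟫⬜❓❓❓


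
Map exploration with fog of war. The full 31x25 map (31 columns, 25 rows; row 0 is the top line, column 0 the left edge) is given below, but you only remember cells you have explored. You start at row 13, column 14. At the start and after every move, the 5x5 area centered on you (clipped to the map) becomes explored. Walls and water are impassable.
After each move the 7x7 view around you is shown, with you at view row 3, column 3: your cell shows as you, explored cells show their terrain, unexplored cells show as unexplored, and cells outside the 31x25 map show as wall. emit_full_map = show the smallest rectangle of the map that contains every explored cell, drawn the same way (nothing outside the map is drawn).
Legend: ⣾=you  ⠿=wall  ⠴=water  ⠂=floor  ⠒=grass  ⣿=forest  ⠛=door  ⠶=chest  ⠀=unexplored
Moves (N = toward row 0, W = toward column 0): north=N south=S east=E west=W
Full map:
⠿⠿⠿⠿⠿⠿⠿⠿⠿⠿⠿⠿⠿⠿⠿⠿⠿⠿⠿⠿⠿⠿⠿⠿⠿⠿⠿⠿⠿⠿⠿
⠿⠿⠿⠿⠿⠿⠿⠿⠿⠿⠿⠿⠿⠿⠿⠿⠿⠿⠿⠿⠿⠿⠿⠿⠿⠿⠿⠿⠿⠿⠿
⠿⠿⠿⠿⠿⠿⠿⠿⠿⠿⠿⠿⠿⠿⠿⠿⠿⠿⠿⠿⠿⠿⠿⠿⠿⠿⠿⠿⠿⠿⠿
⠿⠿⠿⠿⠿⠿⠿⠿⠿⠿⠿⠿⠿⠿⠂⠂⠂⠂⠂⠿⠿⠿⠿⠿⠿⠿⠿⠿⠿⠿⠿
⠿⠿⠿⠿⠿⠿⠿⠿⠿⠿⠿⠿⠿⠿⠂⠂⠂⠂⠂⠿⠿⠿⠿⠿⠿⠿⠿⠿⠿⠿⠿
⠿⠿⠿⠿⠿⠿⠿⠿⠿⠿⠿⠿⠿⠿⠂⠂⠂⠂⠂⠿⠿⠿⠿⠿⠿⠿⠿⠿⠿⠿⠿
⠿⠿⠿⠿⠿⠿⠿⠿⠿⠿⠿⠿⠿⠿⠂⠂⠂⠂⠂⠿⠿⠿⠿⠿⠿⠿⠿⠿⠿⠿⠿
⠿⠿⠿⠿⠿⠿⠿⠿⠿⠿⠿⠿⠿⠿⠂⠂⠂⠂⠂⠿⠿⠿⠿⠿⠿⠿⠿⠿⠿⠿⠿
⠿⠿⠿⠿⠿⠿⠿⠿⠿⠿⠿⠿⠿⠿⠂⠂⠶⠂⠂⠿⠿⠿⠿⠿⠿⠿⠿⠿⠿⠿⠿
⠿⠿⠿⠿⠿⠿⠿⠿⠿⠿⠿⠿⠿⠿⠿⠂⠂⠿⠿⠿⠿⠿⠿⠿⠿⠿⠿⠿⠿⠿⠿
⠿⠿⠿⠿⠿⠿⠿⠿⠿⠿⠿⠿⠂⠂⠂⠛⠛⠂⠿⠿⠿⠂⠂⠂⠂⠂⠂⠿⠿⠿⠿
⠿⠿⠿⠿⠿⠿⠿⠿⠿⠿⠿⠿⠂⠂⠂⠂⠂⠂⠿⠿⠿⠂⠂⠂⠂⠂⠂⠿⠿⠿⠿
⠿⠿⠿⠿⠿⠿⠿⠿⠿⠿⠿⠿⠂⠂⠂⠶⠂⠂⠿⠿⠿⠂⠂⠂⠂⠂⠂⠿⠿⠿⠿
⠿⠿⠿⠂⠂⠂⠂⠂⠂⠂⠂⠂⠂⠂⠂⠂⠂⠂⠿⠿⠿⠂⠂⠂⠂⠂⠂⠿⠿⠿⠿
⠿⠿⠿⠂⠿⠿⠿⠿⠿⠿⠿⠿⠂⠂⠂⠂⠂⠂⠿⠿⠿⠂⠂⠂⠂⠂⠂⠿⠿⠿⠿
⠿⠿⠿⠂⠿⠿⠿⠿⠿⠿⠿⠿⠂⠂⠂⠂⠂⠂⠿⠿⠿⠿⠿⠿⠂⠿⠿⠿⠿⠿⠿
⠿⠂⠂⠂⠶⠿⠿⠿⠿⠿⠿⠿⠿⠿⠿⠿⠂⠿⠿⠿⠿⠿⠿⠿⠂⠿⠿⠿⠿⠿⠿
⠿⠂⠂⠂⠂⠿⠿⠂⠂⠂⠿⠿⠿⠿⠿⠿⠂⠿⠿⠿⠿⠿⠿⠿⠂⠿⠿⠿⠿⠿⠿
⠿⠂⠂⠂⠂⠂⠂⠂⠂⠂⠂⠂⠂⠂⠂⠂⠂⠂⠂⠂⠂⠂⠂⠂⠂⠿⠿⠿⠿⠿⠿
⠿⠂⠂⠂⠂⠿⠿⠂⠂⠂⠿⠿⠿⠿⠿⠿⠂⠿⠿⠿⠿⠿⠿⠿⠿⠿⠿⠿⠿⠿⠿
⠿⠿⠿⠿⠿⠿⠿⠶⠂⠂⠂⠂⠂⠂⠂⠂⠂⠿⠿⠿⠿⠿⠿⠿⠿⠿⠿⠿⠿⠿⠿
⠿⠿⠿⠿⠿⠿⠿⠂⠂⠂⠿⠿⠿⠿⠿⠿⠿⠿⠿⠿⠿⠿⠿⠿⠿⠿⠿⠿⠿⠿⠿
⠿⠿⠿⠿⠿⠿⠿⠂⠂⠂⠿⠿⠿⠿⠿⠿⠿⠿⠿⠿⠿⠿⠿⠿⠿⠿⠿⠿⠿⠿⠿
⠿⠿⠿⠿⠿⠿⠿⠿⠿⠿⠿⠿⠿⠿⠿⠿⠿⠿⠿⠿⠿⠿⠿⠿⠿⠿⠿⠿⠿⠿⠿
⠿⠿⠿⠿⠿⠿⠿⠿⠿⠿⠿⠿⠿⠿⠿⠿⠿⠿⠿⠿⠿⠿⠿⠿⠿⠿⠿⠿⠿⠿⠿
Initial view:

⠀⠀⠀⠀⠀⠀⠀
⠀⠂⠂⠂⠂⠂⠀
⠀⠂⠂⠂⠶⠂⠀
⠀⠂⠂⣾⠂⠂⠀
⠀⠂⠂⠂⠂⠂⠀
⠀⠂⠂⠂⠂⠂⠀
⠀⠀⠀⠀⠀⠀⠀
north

⠀⠀⠀⠀⠀⠀⠀
⠀⠂⠂⠂⠛⠛⠀
⠀⠂⠂⠂⠂⠂⠀
⠀⠂⠂⣾⠶⠂⠀
⠀⠂⠂⠂⠂⠂⠀
⠀⠂⠂⠂⠂⠂⠀
⠀⠂⠂⠂⠂⠂⠀

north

⠀⠀⠀⠀⠀⠀⠀
⠀⠿⠿⠿⠂⠂⠀
⠀⠂⠂⠂⠛⠛⠀
⠀⠂⠂⣾⠂⠂⠀
⠀⠂⠂⠂⠶⠂⠀
⠀⠂⠂⠂⠂⠂⠀
⠀⠂⠂⠂⠂⠂⠀

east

⠀⠀⠀⠀⠀⠀⠀
⠿⠿⠿⠂⠂⠿⠀
⠂⠂⠂⠛⠛⠂⠀
⠂⠂⠂⣾⠂⠂⠀
⠂⠂⠂⠶⠂⠂⠀
⠂⠂⠂⠂⠂⠂⠀
⠂⠂⠂⠂⠂⠀⠀

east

⠀⠀⠀⠀⠀⠀⠀
⠿⠿⠂⠂⠿⠿⠀
⠂⠂⠛⠛⠂⠿⠀
⠂⠂⠂⣾⠂⠿⠀
⠂⠂⠶⠂⠂⠿⠀
⠂⠂⠂⠂⠂⠿⠀
⠂⠂⠂⠂⠀⠀⠀

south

⠿⠿⠂⠂⠿⠿⠀
⠂⠂⠛⠛⠂⠿⠀
⠂⠂⠂⠂⠂⠿⠀
⠂⠂⠶⣾⠂⠿⠀
⠂⠂⠂⠂⠂⠿⠀
⠂⠂⠂⠂⠂⠿⠀
⠂⠂⠂⠂⠀⠀⠀

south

⠂⠂⠛⠛⠂⠿⠀
⠂⠂⠂⠂⠂⠿⠀
⠂⠂⠶⠂⠂⠿⠀
⠂⠂⠂⣾⠂⠿⠀
⠂⠂⠂⠂⠂⠿⠀
⠂⠂⠂⠂⠂⠿⠀
⠀⠀⠀⠀⠀⠀⠀

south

⠂⠂⠂⠂⠂⠿⠀
⠂⠂⠶⠂⠂⠿⠀
⠂⠂⠂⠂⠂⠿⠀
⠂⠂⠂⣾⠂⠿⠀
⠂⠂⠂⠂⠂⠿⠀
⠀⠿⠿⠂⠿⠿⠀
⠀⠀⠀⠀⠀⠀⠀

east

⠂⠂⠂⠂⠿⠀⠀
⠂⠶⠂⠂⠿⠿⠀
⠂⠂⠂⠂⠿⠿⠀
⠂⠂⠂⣾⠿⠿⠀
⠂⠂⠂⠂⠿⠿⠀
⠿⠿⠂⠿⠿⠿⠀
⠀⠀⠀⠀⠀⠀⠀

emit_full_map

⠿⠿⠿⠂⠂⠿⠿⠀
⠂⠂⠂⠛⠛⠂⠿⠀
⠂⠂⠂⠂⠂⠂⠿⠀
⠂⠂⠂⠶⠂⠂⠿⠿
⠂⠂⠂⠂⠂⠂⠿⠿
⠂⠂⠂⠂⠂⣾⠿⠿
⠂⠂⠂⠂⠂⠂⠿⠿
⠀⠀⠿⠿⠂⠿⠿⠿

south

⠂⠶⠂⠂⠿⠿⠀
⠂⠂⠂⠂⠿⠿⠀
⠂⠂⠂⠂⠿⠿⠀
⠂⠂⠂⣾⠿⠿⠀
⠿⠿⠂⠿⠿⠿⠀
⠀⠿⠂⠿⠿⠿⠀
⠀⠀⠀⠀⠀⠀⠀

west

⠂⠂⠶⠂⠂⠿⠿
⠂⠂⠂⠂⠂⠿⠿
⠂⠂⠂⠂⠂⠿⠿
⠂⠂⠂⣾⠂⠿⠿
⠀⠿⠿⠂⠿⠿⠿
⠀⠿⠿⠂⠿⠿⠿
⠀⠀⠀⠀⠀⠀⠀

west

⠂⠂⠂⠶⠂⠂⠿
⠂⠂⠂⠂⠂⠂⠿
⠂⠂⠂⠂⠂⠂⠿
⠂⠂⠂⣾⠂⠂⠿
⠀⠿⠿⠿⠂⠿⠿
⠀⠿⠿⠿⠂⠿⠿
⠀⠀⠀⠀⠀⠀⠀

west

⠀⠂⠂⠂⠶⠂⠂
⠀⠂⠂⠂⠂⠂⠂
⠀⠂⠂⠂⠂⠂⠂
⠀⠂⠂⣾⠂⠂⠂
⠀⠿⠿⠿⠿⠂⠿
⠀⠿⠿⠿⠿⠂⠿
⠀⠀⠀⠀⠀⠀⠀

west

⠀⠀⠂⠂⠂⠶⠂
⠀⠂⠂⠂⠂⠂⠂
⠀⠿⠂⠂⠂⠂⠂
⠀⠿⠂⣾⠂⠂⠂
⠀⠿⠿⠿⠿⠿⠂
⠀⠿⠿⠿⠿⠿⠂
⠀⠀⠀⠀⠀⠀⠀

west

⠀⠀⠀⠂⠂⠂⠶
⠀⠂⠂⠂⠂⠂⠂
⠀⠿⠿⠂⠂⠂⠂
⠀⠿⠿⣾⠂⠂⠂
⠀⠿⠿⠿⠿⠿⠿
⠀⠿⠿⠿⠿⠿⠿
⠀⠀⠀⠀⠀⠀⠀

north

⠀⠀⠀⠂⠂⠂⠂
⠀⠿⠿⠂⠂⠂⠶
⠀⠂⠂⠂⠂⠂⠂
⠀⠿⠿⣾⠂⠂⠂
⠀⠿⠿⠂⠂⠂⠂
⠀⠿⠿⠿⠿⠿⠿
⠀⠿⠿⠿⠿⠿⠿

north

⠀⠀⠀⠂⠂⠂⠛
⠀⠿⠿⠂⠂⠂⠂
⠀⠿⠿⠂⠂⠂⠶
⠀⠂⠂⣾⠂⠂⠂
⠀⠿⠿⠂⠂⠂⠂
⠀⠿⠿⠂⠂⠂⠂
⠀⠿⠿⠿⠿⠿⠿

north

⠀⠀⠀⠿⠿⠿⠂
⠀⠿⠿⠂⠂⠂⠛
⠀⠿⠿⠂⠂⠂⠂
⠀⠿⠿⣾⠂⠂⠶
⠀⠂⠂⠂⠂⠂⠂
⠀⠿⠿⠂⠂⠂⠂
⠀⠿⠿⠂⠂⠂⠂

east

⠀⠀⠿⠿⠿⠂⠂
⠿⠿⠂⠂⠂⠛⠛
⠿⠿⠂⠂⠂⠂⠂
⠿⠿⠂⣾⠂⠶⠂
⠂⠂⠂⠂⠂⠂⠂
⠿⠿⠂⠂⠂⠂⠂
⠿⠿⠂⠂⠂⠂⠂

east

⠀⠿⠿⠿⠂⠂⠿
⠿⠂⠂⠂⠛⠛⠂
⠿⠂⠂⠂⠂⠂⠂
⠿⠂⠂⣾⠶⠂⠂
⠂⠂⠂⠂⠂⠂⠂
⠿⠂⠂⠂⠂⠂⠂
⠿⠂⠂⠂⠂⠂⠂

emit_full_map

⠀⠀⠿⠿⠿⠂⠂⠿⠿⠀
⠿⠿⠂⠂⠂⠛⠛⠂⠿⠀
⠿⠿⠂⠂⠂⠂⠂⠂⠿⠀
⠿⠿⠂⠂⣾⠶⠂⠂⠿⠿
⠂⠂⠂⠂⠂⠂⠂⠂⠿⠿
⠿⠿⠂⠂⠂⠂⠂⠂⠿⠿
⠿⠿⠂⠂⠂⠂⠂⠂⠿⠿
⠿⠿⠿⠿⠿⠿⠂⠿⠿⠿
⠿⠿⠿⠿⠿⠿⠂⠿⠿⠿

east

⠿⠿⠿⠂⠂⠿⠿
⠂⠂⠂⠛⠛⠂⠿
⠂⠂⠂⠂⠂⠂⠿
⠂⠂⠂⣾⠂⠂⠿
⠂⠂⠂⠂⠂⠂⠿
⠂⠂⠂⠂⠂⠂⠿
⠂⠂⠂⠂⠂⠂⠿

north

⠀⠀⠀⠀⠀⠀⠀
⠿⠿⠿⠂⠂⠿⠿
⠂⠂⠂⠛⠛⠂⠿
⠂⠂⠂⣾⠂⠂⠿
⠂⠂⠂⠶⠂⠂⠿
⠂⠂⠂⠂⠂⠂⠿
⠂⠂⠂⠂⠂⠂⠿

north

⠀⠀⠀⠀⠀⠀⠀
⠀⠿⠂⠂⠶⠂⠀
⠿⠿⠿⠂⠂⠿⠿
⠂⠂⠂⣾⠛⠂⠿
⠂⠂⠂⠂⠂⠂⠿
⠂⠂⠂⠶⠂⠂⠿
⠂⠂⠂⠂⠂⠂⠿

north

⠀⠀⠀⠀⠀⠀⠀
⠀⠿⠂⠂⠂⠂⠀
⠀⠿⠂⠂⠶⠂⠀
⠿⠿⠿⣾⠂⠿⠿
⠂⠂⠂⠛⠛⠂⠿
⠂⠂⠂⠂⠂⠂⠿
⠂⠂⠂⠶⠂⠂⠿

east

⠀⠀⠀⠀⠀⠀⠀
⠿⠂⠂⠂⠂⠂⠀
⠿⠂⠂⠶⠂⠂⠀
⠿⠿⠂⣾⠿⠿⠀
⠂⠂⠛⠛⠂⠿⠀
⠂⠂⠂⠂⠂⠿⠀
⠂⠂⠶⠂⠂⠿⠿

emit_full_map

⠀⠀⠀⠿⠂⠂⠂⠂⠂⠀
⠀⠀⠀⠿⠂⠂⠶⠂⠂⠀
⠀⠀⠿⠿⠿⠂⣾⠿⠿⠀
⠿⠿⠂⠂⠂⠛⠛⠂⠿⠀
⠿⠿⠂⠂⠂⠂⠂⠂⠿⠀
⠿⠿⠂⠂⠂⠶⠂⠂⠿⠿
⠂⠂⠂⠂⠂⠂⠂⠂⠿⠿
⠿⠿⠂⠂⠂⠂⠂⠂⠿⠿
⠿⠿⠂⠂⠂⠂⠂⠂⠿⠿
⠿⠿⠿⠿⠿⠿⠂⠿⠿⠿
⠿⠿⠿⠿⠿⠿⠂⠿⠿⠿

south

⠿⠂⠂⠂⠂⠂⠀
⠿⠂⠂⠶⠂⠂⠀
⠿⠿⠂⠂⠿⠿⠀
⠂⠂⠛⣾⠂⠿⠀
⠂⠂⠂⠂⠂⠿⠀
⠂⠂⠶⠂⠂⠿⠿
⠂⠂⠂⠂⠂⠿⠿

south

⠿⠂⠂⠶⠂⠂⠀
⠿⠿⠂⠂⠿⠿⠀
⠂⠂⠛⠛⠂⠿⠀
⠂⠂⠂⣾⠂⠿⠀
⠂⠂⠶⠂⠂⠿⠿
⠂⠂⠂⠂⠂⠿⠿
⠂⠂⠂⠂⠂⠿⠿

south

⠿⠿⠂⠂⠿⠿⠀
⠂⠂⠛⠛⠂⠿⠀
⠂⠂⠂⠂⠂⠿⠀
⠂⠂⠶⣾⠂⠿⠿
⠂⠂⠂⠂⠂⠿⠿
⠂⠂⠂⠂⠂⠿⠿
⠂⠂⠂⠂⠂⠿⠿

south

⠂⠂⠛⠛⠂⠿⠀
⠂⠂⠂⠂⠂⠿⠀
⠂⠂⠶⠂⠂⠿⠿
⠂⠂⠂⣾⠂⠿⠿
⠂⠂⠂⠂⠂⠿⠿
⠂⠂⠂⠂⠂⠿⠿
⠿⠿⠿⠂⠿⠿⠿

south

⠂⠂⠂⠂⠂⠿⠀
⠂⠂⠶⠂⠂⠿⠿
⠂⠂⠂⠂⠂⠿⠿
⠂⠂⠂⣾⠂⠿⠿
⠂⠂⠂⠂⠂⠿⠿
⠿⠿⠿⠂⠿⠿⠿
⠿⠿⠿⠂⠿⠿⠿

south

⠂⠂⠶⠂⠂⠿⠿
⠂⠂⠂⠂⠂⠿⠿
⠂⠂⠂⠂⠂⠿⠿
⠂⠂⠂⣾⠂⠿⠿
⠿⠿⠿⠂⠿⠿⠿
⠿⠿⠿⠂⠿⠿⠿
⠀⠀⠀⠀⠀⠀⠀

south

⠂⠂⠂⠂⠂⠿⠿
⠂⠂⠂⠂⠂⠿⠿
⠂⠂⠂⠂⠂⠿⠿
⠿⠿⠿⣾⠿⠿⠿
⠿⠿⠿⠂⠿⠿⠿
⠀⠂⠂⠂⠂⠂⠀
⠀⠀⠀⠀⠀⠀⠀

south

⠂⠂⠂⠂⠂⠿⠿
⠂⠂⠂⠂⠂⠿⠿
⠿⠿⠿⠂⠿⠿⠿
⠿⠿⠿⣾⠿⠿⠿
⠀⠂⠂⠂⠂⠂⠀
⠀⠿⠿⠂⠿⠿⠀
⠀⠀⠀⠀⠀⠀⠀

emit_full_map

⠀⠀⠀⠿⠂⠂⠂⠂⠂⠀
⠀⠀⠀⠿⠂⠂⠶⠂⠂⠀
⠀⠀⠿⠿⠿⠂⠂⠿⠿⠀
⠿⠿⠂⠂⠂⠛⠛⠂⠿⠀
⠿⠿⠂⠂⠂⠂⠂⠂⠿⠀
⠿⠿⠂⠂⠂⠶⠂⠂⠿⠿
⠂⠂⠂⠂⠂⠂⠂⠂⠿⠿
⠿⠿⠂⠂⠂⠂⠂⠂⠿⠿
⠿⠿⠂⠂⠂⠂⠂⠂⠿⠿
⠿⠿⠿⠿⠿⠿⠂⠿⠿⠿
⠿⠿⠿⠿⠿⠿⣾⠿⠿⠿
⠀⠀⠀⠀⠂⠂⠂⠂⠂⠀
⠀⠀⠀⠀⠿⠿⠂⠿⠿⠀

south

⠂⠂⠂⠂⠂⠿⠿
⠿⠿⠿⠂⠿⠿⠿
⠿⠿⠿⠂⠿⠿⠿
⠀⠂⠂⣾⠂⠂⠀
⠀⠿⠿⠂⠿⠿⠀
⠀⠂⠂⠂⠿⠿⠀
⠀⠀⠀⠀⠀⠀⠀

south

⠿⠿⠿⠂⠿⠿⠿
⠿⠿⠿⠂⠿⠿⠿
⠀⠂⠂⠂⠂⠂⠀
⠀⠿⠿⣾⠿⠿⠀
⠀⠂⠂⠂⠿⠿⠀
⠀⠿⠿⠿⠿⠿⠀
⠀⠀⠀⠀⠀⠀⠀

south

⠿⠿⠿⠂⠿⠿⠿
⠀⠂⠂⠂⠂⠂⠀
⠀⠿⠿⠂⠿⠿⠀
⠀⠂⠂⣾⠿⠿⠀
⠀⠿⠿⠿⠿⠿⠀
⠀⠿⠿⠿⠿⠿⠀
⠀⠀⠀⠀⠀⠀⠀

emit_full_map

⠀⠀⠀⠿⠂⠂⠂⠂⠂⠀
⠀⠀⠀⠿⠂⠂⠶⠂⠂⠀
⠀⠀⠿⠿⠿⠂⠂⠿⠿⠀
⠿⠿⠂⠂⠂⠛⠛⠂⠿⠀
⠿⠿⠂⠂⠂⠂⠂⠂⠿⠀
⠿⠿⠂⠂⠂⠶⠂⠂⠿⠿
⠂⠂⠂⠂⠂⠂⠂⠂⠿⠿
⠿⠿⠂⠂⠂⠂⠂⠂⠿⠿
⠿⠿⠂⠂⠂⠂⠂⠂⠿⠿
⠿⠿⠿⠿⠿⠿⠂⠿⠿⠿
⠿⠿⠿⠿⠿⠿⠂⠿⠿⠿
⠀⠀⠀⠀⠂⠂⠂⠂⠂⠀
⠀⠀⠀⠀⠿⠿⠂⠿⠿⠀
⠀⠀⠀⠀⠂⠂⣾⠿⠿⠀
⠀⠀⠀⠀⠿⠿⠿⠿⠿⠀
⠀⠀⠀⠀⠿⠿⠿⠿⠿⠀


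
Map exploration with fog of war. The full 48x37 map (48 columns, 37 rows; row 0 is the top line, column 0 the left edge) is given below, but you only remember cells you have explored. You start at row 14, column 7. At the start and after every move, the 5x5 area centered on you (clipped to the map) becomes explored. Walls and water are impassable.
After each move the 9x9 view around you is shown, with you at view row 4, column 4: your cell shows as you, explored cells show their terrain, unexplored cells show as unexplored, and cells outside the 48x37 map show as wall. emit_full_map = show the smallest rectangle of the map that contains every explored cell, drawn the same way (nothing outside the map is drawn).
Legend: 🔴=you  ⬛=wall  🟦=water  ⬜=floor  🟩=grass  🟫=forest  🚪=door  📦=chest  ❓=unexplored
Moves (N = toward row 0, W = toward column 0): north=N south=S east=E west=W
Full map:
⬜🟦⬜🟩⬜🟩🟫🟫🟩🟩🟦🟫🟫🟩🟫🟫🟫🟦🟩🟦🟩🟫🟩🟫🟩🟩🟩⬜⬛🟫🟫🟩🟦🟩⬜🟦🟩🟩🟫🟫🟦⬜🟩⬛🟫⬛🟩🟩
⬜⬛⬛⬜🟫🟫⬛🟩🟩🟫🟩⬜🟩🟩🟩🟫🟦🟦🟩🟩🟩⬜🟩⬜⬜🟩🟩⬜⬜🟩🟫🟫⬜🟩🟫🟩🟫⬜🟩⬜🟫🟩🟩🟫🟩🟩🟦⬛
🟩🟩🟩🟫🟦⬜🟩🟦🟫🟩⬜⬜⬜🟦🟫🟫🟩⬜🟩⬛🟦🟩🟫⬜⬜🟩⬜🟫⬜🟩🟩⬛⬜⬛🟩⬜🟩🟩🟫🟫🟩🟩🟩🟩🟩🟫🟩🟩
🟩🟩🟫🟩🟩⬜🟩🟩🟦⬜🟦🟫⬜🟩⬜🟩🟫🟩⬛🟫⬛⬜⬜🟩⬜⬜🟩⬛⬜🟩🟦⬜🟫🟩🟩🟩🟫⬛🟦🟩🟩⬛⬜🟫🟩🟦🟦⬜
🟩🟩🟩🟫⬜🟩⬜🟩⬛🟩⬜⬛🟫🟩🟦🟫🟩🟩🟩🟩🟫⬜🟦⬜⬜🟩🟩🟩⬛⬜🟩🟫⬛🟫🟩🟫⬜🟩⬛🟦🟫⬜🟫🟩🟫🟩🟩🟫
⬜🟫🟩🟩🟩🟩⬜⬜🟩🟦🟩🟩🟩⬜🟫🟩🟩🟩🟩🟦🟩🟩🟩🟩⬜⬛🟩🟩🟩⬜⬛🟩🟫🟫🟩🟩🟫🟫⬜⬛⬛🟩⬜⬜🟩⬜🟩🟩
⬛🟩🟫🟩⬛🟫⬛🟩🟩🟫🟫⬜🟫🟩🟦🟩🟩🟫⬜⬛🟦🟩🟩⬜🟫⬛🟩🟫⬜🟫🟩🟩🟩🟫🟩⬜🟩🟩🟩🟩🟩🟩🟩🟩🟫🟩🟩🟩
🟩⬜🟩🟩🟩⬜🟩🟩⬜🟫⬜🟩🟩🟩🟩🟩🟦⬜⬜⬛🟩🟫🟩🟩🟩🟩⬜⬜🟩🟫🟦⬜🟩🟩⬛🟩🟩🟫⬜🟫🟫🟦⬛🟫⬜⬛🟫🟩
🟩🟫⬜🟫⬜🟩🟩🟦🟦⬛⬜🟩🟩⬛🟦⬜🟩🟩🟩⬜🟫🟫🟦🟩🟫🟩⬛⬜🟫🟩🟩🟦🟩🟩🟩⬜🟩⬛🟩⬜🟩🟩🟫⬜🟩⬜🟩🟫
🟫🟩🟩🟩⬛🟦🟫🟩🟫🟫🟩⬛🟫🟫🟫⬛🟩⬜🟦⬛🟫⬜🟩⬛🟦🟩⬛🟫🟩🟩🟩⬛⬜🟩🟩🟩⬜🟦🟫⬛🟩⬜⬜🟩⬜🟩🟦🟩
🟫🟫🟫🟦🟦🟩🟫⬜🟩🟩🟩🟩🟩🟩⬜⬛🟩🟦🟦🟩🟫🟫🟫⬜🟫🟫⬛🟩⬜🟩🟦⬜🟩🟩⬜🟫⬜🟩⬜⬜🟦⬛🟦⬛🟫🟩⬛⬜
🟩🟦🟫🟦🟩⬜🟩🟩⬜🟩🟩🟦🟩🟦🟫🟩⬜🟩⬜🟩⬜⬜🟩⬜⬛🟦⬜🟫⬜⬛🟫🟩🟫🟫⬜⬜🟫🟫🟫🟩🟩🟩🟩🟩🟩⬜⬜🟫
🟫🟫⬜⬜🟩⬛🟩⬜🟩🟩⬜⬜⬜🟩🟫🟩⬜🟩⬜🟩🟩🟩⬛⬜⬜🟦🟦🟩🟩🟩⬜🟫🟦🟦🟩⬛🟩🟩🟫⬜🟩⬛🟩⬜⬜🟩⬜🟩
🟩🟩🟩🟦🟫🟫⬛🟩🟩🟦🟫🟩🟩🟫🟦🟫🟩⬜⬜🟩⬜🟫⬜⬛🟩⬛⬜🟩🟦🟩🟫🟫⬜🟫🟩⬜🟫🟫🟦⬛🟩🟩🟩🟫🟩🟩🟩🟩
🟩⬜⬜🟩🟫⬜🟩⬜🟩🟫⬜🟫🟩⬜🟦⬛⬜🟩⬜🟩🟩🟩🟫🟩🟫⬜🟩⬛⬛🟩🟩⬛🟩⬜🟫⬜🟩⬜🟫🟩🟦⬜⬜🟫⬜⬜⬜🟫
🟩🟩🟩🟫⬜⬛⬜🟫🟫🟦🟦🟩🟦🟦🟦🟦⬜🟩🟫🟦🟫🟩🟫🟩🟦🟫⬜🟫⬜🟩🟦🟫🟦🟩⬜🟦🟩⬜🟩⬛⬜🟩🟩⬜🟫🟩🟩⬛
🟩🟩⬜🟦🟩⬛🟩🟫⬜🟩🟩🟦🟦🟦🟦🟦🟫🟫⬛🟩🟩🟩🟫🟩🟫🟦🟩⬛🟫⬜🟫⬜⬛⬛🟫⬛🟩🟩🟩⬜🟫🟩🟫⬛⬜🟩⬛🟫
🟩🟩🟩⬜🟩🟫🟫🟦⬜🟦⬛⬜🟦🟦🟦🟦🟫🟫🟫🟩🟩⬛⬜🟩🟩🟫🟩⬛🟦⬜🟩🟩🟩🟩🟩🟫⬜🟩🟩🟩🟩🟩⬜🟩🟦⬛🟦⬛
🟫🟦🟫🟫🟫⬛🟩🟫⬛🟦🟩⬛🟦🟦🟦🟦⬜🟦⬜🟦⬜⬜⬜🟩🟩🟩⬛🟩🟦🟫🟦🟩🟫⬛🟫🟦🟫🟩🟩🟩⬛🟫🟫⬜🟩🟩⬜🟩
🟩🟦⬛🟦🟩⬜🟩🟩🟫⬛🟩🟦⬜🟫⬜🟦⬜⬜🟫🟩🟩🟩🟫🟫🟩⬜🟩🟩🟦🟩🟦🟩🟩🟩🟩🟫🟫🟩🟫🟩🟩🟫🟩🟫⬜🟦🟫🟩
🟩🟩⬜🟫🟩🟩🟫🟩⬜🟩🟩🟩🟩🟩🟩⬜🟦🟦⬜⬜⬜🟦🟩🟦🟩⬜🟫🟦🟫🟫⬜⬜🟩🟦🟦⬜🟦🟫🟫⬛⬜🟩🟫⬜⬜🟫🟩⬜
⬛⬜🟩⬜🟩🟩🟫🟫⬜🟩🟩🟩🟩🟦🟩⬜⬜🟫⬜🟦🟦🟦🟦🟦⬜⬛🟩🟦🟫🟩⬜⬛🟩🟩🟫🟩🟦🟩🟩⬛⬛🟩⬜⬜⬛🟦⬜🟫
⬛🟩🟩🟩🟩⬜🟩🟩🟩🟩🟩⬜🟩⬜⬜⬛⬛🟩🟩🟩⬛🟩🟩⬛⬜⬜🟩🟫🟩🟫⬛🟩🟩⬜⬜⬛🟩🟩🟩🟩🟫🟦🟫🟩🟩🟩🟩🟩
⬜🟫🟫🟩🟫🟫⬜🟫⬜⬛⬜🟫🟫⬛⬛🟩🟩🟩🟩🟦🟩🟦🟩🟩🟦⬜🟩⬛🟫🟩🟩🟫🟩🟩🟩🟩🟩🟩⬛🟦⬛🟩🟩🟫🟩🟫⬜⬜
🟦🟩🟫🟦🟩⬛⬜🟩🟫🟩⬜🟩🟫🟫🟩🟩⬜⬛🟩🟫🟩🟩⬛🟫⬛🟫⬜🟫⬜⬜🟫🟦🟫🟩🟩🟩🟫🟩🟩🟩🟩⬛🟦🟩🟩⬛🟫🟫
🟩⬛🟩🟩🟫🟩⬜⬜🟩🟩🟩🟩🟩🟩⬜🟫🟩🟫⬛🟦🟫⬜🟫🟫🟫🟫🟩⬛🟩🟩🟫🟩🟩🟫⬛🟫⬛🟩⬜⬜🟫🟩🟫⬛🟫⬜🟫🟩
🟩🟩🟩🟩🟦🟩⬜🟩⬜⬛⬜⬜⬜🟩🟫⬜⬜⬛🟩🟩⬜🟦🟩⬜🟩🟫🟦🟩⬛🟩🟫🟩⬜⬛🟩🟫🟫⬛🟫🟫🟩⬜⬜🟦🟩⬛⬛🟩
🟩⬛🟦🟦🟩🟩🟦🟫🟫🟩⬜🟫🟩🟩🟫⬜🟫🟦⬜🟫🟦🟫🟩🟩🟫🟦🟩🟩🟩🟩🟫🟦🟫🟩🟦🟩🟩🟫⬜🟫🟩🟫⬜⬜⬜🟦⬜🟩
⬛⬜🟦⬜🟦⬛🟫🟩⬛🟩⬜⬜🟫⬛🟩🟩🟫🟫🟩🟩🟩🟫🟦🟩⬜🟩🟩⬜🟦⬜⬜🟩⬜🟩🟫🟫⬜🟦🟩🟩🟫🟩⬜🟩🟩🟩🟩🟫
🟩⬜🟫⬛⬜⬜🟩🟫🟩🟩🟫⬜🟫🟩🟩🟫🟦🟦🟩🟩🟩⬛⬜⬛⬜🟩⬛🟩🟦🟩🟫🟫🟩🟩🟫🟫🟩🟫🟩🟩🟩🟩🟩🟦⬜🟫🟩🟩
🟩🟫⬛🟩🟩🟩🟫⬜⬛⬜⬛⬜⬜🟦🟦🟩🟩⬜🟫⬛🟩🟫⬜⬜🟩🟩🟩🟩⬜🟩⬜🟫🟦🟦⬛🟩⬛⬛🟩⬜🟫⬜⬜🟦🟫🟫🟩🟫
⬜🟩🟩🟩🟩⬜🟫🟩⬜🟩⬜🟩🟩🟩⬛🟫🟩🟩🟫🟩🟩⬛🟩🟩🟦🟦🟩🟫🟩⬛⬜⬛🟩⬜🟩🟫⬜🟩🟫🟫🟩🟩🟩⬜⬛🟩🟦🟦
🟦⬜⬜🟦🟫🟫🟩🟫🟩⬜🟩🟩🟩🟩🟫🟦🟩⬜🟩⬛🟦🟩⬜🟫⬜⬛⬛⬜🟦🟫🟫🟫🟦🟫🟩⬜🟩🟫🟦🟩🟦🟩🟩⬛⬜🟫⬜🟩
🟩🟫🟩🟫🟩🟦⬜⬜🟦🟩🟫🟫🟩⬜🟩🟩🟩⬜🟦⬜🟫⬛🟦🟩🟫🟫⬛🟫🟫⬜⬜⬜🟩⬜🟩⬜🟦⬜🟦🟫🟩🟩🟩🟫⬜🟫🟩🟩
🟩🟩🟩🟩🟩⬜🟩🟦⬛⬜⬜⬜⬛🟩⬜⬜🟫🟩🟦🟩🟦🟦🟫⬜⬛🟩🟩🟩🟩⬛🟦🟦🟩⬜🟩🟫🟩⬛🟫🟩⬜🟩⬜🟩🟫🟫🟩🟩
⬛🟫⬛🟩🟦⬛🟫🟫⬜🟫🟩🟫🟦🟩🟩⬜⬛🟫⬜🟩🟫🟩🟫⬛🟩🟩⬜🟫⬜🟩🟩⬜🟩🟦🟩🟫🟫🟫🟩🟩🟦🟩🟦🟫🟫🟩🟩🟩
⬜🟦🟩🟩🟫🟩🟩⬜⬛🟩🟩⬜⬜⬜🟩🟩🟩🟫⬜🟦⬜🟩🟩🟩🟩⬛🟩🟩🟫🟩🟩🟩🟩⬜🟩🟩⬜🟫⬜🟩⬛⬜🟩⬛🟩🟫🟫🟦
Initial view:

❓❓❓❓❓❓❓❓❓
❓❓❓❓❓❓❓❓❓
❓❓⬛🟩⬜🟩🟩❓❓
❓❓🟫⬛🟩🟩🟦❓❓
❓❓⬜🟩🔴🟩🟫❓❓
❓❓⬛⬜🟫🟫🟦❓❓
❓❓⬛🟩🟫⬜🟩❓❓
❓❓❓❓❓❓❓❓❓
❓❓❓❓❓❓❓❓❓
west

❓❓❓❓❓❓❓❓❓
❓❓❓❓❓❓❓❓❓
❓❓🟩⬛🟩⬜🟩🟩❓
❓❓🟫🟫⬛🟩🟩🟦❓
❓❓🟫⬜🔴⬜🟩🟫❓
❓❓⬜⬛⬜🟫🟫🟦❓
❓❓🟩⬛🟩🟫⬜🟩❓
❓❓❓❓❓❓❓❓❓
❓❓❓❓❓❓❓❓❓

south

❓❓❓❓❓❓❓❓❓
❓❓🟩⬛🟩⬜🟩🟩❓
❓❓🟫🟫⬛🟩🟩🟦❓
❓❓🟫⬜🟩⬜🟩🟫❓
❓❓⬜⬛🔴🟫🟫🟦❓
❓❓🟩⬛🟩🟫⬜🟩❓
❓❓🟩🟫🟫🟦⬜❓❓
❓❓❓❓❓❓❓❓❓
❓❓❓❓❓❓❓❓❓

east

❓❓❓❓❓❓❓❓❓
❓🟩⬛🟩⬜🟩🟩❓❓
❓🟫🟫⬛🟩🟩🟦❓❓
❓🟫⬜🟩⬜🟩🟫❓❓
❓⬜⬛⬜🔴🟫🟦❓❓
❓🟩⬛🟩🟫⬜🟩❓❓
❓🟩🟫🟫🟦⬜🟦❓❓
❓❓❓❓❓❓❓❓❓
❓❓❓❓❓❓❓❓❓

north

❓❓❓❓❓❓❓❓❓
❓❓❓❓❓❓❓❓❓
❓🟩⬛🟩⬜🟩🟩❓❓
❓🟫🟫⬛🟩🟩🟦❓❓
❓🟫⬜🟩🔴🟩🟫❓❓
❓⬜⬛⬜🟫🟫🟦❓❓
❓🟩⬛🟩🟫⬜🟩❓❓
❓🟩🟫🟫🟦⬜🟦❓❓
❓❓❓❓❓❓❓❓❓

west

❓❓❓❓❓❓❓❓❓
❓❓❓❓❓❓❓❓❓
❓❓🟩⬛🟩⬜🟩🟩❓
❓❓🟫🟫⬛🟩🟩🟦❓
❓❓🟫⬜🔴⬜🟩🟫❓
❓❓⬜⬛⬜🟫🟫🟦❓
❓❓🟩⬛🟩🟫⬜🟩❓
❓❓🟩🟫🟫🟦⬜🟦❓
❓❓❓❓❓❓❓❓❓

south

❓❓❓❓❓❓❓❓❓
❓❓🟩⬛🟩⬜🟩🟩❓
❓❓🟫🟫⬛🟩🟩🟦❓
❓❓🟫⬜🟩⬜🟩🟫❓
❓❓⬜⬛🔴🟫🟫🟦❓
❓❓🟩⬛🟩🟫⬜🟩❓
❓❓🟩🟫🟫🟦⬜🟦❓
❓❓❓❓❓❓❓❓❓
❓❓❓❓❓❓❓❓❓

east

❓❓❓❓❓❓❓❓❓
❓🟩⬛🟩⬜🟩🟩❓❓
❓🟫🟫⬛🟩🟩🟦❓❓
❓🟫⬜🟩⬜🟩🟫❓❓
❓⬜⬛⬜🔴🟫🟦❓❓
❓🟩⬛🟩🟫⬜🟩❓❓
❓🟩🟫🟫🟦⬜🟦❓❓
❓❓❓❓❓❓❓❓❓
❓❓❓❓❓❓❓❓❓

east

❓❓❓❓❓❓❓❓❓
🟩⬛🟩⬜🟩🟩❓❓❓
🟫🟫⬛🟩🟩🟦🟫❓❓
🟫⬜🟩⬜🟩🟫⬜❓❓
⬜⬛⬜🟫🔴🟦🟦❓❓
🟩⬛🟩🟫⬜🟩🟩❓❓
🟩🟫🟫🟦⬜🟦⬛❓❓
❓❓❓❓❓❓❓❓❓
❓❓❓❓❓❓❓❓❓

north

❓❓❓❓❓❓❓❓❓
❓❓❓❓❓❓❓❓❓
🟩⬛🟩⬜🟩🟩⬜❓❓
🟫🟫⬛🟩🟩🟦🟫❓❓
🟫⬜🟩⬜🔴🟫⬜❓❓
⬜⬛⬜🟫🟫🟦🟦❓❓
🟩⬛🟩🟫⬜🟩🟩❓❓
🟩🟫🟫🟦⬜🟦⬛❓❓
❓❓❓❓❓❓❓❓❓

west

❓❓❓❓❓❓❓❓❓
❓❓❓❓❓❓❓❓❓
❓🟩⬛🟩⬜🟩🟩⬜❓
❓🟫🟫⬛🟩🟩🟦🟫❓
❓🟫⬜🟩🔴🟩🟫⬜❓
❓⬜⬛⬜🟫🟫🟦🟦❓
❓🟩⬛🟩🟫⬜🟩🟩❓
❓🟩🟫🟫🟦⬜🟦⬛❓
❓❓❓❓❓❓❓❓❓

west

❓❓❓❓❓❓❓❓❓
❓❓❓❓❓❓❓❓❓
❓❓🟩⬛🟩⬜🟩🟩⬜
❓❓🟫🟫⬛🟩🟩🟦🟫
❓❓🟫⬜🔴⬜🟩🟫⬜
❓❓⬜⬛⬜🟫🟫🟦🟦
❓❓🟩⬛🟩🟫⬜🟩🟩
❓❓🟩🟫🟫🟦⬜🟦⬛
❓❓❓❓❓❓❓❓❓

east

❓❓❓❓❓❓❓❓❓
❓❓❓❓❓❓❓❓❓
❓🟩⬛🟩⬜🟩🟩⬜❓
❓🟫🟫⬛🟩🟩🟦🟫❓
❓🟫⬜🟩🔴🟩🟫⬜❓
❓⬜⬛⬜🟫🟫🟦🟦❓
❓🟩⬛🟩🟫⬜🟩🟩❓
❓🟩🟫🟫🟦⬜🟦⬛❓
❓❓❓❓❓❓❓❓❓

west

❓❓❓❓❓❓❓❓❓
❓❓❓❓❓❓❓❓❓
❓❓🟩⬛🟩⬜🟩🟩⬜
❓❓🟫🟫⬛🟩🟩🟦🟫
❓❓🟫⬜🔴⬜🟩🟫⬜
❓❓⬜⬛⬜🟫🟫🟦🟦
❓❓🟩⬛🟩🟫⬜🟩🟩
❓❓🟩🟫🟫🟦⬜🟦⬛
❓❓❓❓❓❓❓❓❓

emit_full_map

🟩⬛🟩⬜🟩🟩⬜
🟫🟫⬛🟩🟩🟦🟫
🟫⬜🔴⬜🟩🟫⬜
⬜⬛⬜🟫🟫🟦🟦
🟩⬛🟩🟫⬜🟩🟩
🟩🟫🟫🟦⬜🟦⬛


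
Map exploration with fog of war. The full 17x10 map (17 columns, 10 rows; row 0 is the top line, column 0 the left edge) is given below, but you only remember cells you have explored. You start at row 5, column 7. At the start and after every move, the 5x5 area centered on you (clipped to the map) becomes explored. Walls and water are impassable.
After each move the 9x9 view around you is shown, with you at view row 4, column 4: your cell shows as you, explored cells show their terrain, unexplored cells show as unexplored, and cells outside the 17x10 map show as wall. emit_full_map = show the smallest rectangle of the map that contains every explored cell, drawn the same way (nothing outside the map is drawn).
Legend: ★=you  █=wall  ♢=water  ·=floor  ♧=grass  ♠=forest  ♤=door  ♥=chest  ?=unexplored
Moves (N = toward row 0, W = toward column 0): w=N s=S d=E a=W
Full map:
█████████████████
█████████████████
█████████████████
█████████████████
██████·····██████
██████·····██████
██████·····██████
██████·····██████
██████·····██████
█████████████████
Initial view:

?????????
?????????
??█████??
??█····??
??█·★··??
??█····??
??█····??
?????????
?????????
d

?????????
?????????
?██████??
?█·····??
?█··★··??
?█·····??
?█·····??
?????????
?????????

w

?????????
?????????
??█████??
?██████??
?█··★··??
?█·····??
?█·····??
?█·····??
?????????

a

?????????
?????????
??██████?
??██████?
??█·★···?
??█·····?
??█·····?
??█·····?
?????????

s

?????????
??██████?
??██████?
??█·····?
??█·★···?
??█·····?
??█·····?
?????????
?????????

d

?????????
?██████??
?██████??
?█·····??
?█··★··??
?█·····??
?█·····??
?????????
?????????

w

?????????
?????????
?██████??
?██████??
?█··★··??
?█·····??
?█·····??
?█·····??
?????????

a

?????????
?????????
??██████?
??██████?
??█·★···?
??█·····?
??█·····?
??█·····?
?????????

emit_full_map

██████
██████
█·★···
█·····
█·····
█·····

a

?????????
?????????
??███████
??███████
??██★····
??██·····
??██·····
???█·····
?????????

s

?????????
??███████
??███████
??██·····
??██★····
??██·····
??██·····
?????????
?????????

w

?????????
?????????
??███████
??███████
??██★····
??██·····
??██·····
??██·····
?????????

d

?????????
?????????
?███████?
?███████?
?██·★···?
?██·····?
?██·····?
?██·····?
?????????

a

?????????
?????????
??███████
??███████
??██★····
??██·····
??██·····
??██·····
?????????

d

?????????
?????????
?███████?
?███████?
?██·★···?
?██·····?
?██·····?
?██·····?
?????????

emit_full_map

███████
███████
██·★···
██·····
██·····
██·····


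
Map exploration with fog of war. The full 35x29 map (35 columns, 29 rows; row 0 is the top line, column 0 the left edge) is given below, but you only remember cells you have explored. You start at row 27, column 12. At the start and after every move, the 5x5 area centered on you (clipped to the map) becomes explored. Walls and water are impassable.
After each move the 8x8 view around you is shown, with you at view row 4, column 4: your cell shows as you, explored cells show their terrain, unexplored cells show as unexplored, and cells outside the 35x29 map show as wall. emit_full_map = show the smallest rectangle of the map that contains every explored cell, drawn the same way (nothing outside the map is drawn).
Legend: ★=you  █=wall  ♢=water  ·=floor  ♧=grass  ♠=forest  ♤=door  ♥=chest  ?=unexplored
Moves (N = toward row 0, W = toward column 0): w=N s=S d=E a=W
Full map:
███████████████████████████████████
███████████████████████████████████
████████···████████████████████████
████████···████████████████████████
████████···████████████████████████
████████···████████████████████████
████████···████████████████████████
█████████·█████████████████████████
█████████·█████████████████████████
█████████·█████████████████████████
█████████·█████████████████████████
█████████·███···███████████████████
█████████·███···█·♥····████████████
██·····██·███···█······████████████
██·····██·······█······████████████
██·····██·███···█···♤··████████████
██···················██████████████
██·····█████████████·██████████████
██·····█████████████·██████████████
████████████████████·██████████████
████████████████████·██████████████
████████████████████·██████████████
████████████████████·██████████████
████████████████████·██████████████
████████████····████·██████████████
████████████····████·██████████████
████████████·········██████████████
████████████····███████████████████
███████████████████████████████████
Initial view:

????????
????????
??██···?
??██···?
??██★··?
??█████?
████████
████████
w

????????
????????
??██···?
??██···?
??██★··?
??██···?
??█████?
████████

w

????????
????????
??█████?
??██···?
??██★··?
??██···?
??██···?
??█████?

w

????????
????????
??█████?
??█████?
??██★··?
??██···?
??██···?
??██···?

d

????????
????????
?██████?
?██████?
?██·★··?
?██····?
?██····?
?██···??

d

????????
????????
███████?
███████?
██··★·█?
██····█?
██·····?
██···???

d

????????
????????
███████?
███████?
█···★██?
█····██?
█······?
█···????

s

????????
███████?
███████?
█····██?
█···★██?
█······?
█····██?
████????

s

███████?
███████?
█····██?
█····██?
█···★··?
█····██?
███████?
████████

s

███████?
█····██?
█····██?
█······?
█···★██?
███████?
████████
████████

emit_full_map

████████
████████
██····██
██····██
██······
██···★██
████████

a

████████
██····██
██····██
██······
██··★·██
████████
████████
████████

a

?███████
?██····█
?██····█
?██·····
?██·★··█
?███████
████████
████████

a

??██████
??██····
??██····
??██····
??██★···
??██████
████████
████████

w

??██████
??██████
??██····
??██····
??██★···
??██····
??██████
████████

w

????????
??██████
??██████
??██····
??██★···
??██····
??██····
??██████

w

????????
????????
??██████
??██████
??██★···
??██····
??██····
??██····

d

????????
????????
?███████
?███████
?██·★··█
?██····█
?██·····
?██····█

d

????????
????????
████████
████████
██··★·██
██····██
██······
██····██

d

????????
????????
███████?
███████?
█···★██?
█····██?
█······?
█····██?

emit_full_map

████████
████████
██···★██
██····██
██······
██····██
████████


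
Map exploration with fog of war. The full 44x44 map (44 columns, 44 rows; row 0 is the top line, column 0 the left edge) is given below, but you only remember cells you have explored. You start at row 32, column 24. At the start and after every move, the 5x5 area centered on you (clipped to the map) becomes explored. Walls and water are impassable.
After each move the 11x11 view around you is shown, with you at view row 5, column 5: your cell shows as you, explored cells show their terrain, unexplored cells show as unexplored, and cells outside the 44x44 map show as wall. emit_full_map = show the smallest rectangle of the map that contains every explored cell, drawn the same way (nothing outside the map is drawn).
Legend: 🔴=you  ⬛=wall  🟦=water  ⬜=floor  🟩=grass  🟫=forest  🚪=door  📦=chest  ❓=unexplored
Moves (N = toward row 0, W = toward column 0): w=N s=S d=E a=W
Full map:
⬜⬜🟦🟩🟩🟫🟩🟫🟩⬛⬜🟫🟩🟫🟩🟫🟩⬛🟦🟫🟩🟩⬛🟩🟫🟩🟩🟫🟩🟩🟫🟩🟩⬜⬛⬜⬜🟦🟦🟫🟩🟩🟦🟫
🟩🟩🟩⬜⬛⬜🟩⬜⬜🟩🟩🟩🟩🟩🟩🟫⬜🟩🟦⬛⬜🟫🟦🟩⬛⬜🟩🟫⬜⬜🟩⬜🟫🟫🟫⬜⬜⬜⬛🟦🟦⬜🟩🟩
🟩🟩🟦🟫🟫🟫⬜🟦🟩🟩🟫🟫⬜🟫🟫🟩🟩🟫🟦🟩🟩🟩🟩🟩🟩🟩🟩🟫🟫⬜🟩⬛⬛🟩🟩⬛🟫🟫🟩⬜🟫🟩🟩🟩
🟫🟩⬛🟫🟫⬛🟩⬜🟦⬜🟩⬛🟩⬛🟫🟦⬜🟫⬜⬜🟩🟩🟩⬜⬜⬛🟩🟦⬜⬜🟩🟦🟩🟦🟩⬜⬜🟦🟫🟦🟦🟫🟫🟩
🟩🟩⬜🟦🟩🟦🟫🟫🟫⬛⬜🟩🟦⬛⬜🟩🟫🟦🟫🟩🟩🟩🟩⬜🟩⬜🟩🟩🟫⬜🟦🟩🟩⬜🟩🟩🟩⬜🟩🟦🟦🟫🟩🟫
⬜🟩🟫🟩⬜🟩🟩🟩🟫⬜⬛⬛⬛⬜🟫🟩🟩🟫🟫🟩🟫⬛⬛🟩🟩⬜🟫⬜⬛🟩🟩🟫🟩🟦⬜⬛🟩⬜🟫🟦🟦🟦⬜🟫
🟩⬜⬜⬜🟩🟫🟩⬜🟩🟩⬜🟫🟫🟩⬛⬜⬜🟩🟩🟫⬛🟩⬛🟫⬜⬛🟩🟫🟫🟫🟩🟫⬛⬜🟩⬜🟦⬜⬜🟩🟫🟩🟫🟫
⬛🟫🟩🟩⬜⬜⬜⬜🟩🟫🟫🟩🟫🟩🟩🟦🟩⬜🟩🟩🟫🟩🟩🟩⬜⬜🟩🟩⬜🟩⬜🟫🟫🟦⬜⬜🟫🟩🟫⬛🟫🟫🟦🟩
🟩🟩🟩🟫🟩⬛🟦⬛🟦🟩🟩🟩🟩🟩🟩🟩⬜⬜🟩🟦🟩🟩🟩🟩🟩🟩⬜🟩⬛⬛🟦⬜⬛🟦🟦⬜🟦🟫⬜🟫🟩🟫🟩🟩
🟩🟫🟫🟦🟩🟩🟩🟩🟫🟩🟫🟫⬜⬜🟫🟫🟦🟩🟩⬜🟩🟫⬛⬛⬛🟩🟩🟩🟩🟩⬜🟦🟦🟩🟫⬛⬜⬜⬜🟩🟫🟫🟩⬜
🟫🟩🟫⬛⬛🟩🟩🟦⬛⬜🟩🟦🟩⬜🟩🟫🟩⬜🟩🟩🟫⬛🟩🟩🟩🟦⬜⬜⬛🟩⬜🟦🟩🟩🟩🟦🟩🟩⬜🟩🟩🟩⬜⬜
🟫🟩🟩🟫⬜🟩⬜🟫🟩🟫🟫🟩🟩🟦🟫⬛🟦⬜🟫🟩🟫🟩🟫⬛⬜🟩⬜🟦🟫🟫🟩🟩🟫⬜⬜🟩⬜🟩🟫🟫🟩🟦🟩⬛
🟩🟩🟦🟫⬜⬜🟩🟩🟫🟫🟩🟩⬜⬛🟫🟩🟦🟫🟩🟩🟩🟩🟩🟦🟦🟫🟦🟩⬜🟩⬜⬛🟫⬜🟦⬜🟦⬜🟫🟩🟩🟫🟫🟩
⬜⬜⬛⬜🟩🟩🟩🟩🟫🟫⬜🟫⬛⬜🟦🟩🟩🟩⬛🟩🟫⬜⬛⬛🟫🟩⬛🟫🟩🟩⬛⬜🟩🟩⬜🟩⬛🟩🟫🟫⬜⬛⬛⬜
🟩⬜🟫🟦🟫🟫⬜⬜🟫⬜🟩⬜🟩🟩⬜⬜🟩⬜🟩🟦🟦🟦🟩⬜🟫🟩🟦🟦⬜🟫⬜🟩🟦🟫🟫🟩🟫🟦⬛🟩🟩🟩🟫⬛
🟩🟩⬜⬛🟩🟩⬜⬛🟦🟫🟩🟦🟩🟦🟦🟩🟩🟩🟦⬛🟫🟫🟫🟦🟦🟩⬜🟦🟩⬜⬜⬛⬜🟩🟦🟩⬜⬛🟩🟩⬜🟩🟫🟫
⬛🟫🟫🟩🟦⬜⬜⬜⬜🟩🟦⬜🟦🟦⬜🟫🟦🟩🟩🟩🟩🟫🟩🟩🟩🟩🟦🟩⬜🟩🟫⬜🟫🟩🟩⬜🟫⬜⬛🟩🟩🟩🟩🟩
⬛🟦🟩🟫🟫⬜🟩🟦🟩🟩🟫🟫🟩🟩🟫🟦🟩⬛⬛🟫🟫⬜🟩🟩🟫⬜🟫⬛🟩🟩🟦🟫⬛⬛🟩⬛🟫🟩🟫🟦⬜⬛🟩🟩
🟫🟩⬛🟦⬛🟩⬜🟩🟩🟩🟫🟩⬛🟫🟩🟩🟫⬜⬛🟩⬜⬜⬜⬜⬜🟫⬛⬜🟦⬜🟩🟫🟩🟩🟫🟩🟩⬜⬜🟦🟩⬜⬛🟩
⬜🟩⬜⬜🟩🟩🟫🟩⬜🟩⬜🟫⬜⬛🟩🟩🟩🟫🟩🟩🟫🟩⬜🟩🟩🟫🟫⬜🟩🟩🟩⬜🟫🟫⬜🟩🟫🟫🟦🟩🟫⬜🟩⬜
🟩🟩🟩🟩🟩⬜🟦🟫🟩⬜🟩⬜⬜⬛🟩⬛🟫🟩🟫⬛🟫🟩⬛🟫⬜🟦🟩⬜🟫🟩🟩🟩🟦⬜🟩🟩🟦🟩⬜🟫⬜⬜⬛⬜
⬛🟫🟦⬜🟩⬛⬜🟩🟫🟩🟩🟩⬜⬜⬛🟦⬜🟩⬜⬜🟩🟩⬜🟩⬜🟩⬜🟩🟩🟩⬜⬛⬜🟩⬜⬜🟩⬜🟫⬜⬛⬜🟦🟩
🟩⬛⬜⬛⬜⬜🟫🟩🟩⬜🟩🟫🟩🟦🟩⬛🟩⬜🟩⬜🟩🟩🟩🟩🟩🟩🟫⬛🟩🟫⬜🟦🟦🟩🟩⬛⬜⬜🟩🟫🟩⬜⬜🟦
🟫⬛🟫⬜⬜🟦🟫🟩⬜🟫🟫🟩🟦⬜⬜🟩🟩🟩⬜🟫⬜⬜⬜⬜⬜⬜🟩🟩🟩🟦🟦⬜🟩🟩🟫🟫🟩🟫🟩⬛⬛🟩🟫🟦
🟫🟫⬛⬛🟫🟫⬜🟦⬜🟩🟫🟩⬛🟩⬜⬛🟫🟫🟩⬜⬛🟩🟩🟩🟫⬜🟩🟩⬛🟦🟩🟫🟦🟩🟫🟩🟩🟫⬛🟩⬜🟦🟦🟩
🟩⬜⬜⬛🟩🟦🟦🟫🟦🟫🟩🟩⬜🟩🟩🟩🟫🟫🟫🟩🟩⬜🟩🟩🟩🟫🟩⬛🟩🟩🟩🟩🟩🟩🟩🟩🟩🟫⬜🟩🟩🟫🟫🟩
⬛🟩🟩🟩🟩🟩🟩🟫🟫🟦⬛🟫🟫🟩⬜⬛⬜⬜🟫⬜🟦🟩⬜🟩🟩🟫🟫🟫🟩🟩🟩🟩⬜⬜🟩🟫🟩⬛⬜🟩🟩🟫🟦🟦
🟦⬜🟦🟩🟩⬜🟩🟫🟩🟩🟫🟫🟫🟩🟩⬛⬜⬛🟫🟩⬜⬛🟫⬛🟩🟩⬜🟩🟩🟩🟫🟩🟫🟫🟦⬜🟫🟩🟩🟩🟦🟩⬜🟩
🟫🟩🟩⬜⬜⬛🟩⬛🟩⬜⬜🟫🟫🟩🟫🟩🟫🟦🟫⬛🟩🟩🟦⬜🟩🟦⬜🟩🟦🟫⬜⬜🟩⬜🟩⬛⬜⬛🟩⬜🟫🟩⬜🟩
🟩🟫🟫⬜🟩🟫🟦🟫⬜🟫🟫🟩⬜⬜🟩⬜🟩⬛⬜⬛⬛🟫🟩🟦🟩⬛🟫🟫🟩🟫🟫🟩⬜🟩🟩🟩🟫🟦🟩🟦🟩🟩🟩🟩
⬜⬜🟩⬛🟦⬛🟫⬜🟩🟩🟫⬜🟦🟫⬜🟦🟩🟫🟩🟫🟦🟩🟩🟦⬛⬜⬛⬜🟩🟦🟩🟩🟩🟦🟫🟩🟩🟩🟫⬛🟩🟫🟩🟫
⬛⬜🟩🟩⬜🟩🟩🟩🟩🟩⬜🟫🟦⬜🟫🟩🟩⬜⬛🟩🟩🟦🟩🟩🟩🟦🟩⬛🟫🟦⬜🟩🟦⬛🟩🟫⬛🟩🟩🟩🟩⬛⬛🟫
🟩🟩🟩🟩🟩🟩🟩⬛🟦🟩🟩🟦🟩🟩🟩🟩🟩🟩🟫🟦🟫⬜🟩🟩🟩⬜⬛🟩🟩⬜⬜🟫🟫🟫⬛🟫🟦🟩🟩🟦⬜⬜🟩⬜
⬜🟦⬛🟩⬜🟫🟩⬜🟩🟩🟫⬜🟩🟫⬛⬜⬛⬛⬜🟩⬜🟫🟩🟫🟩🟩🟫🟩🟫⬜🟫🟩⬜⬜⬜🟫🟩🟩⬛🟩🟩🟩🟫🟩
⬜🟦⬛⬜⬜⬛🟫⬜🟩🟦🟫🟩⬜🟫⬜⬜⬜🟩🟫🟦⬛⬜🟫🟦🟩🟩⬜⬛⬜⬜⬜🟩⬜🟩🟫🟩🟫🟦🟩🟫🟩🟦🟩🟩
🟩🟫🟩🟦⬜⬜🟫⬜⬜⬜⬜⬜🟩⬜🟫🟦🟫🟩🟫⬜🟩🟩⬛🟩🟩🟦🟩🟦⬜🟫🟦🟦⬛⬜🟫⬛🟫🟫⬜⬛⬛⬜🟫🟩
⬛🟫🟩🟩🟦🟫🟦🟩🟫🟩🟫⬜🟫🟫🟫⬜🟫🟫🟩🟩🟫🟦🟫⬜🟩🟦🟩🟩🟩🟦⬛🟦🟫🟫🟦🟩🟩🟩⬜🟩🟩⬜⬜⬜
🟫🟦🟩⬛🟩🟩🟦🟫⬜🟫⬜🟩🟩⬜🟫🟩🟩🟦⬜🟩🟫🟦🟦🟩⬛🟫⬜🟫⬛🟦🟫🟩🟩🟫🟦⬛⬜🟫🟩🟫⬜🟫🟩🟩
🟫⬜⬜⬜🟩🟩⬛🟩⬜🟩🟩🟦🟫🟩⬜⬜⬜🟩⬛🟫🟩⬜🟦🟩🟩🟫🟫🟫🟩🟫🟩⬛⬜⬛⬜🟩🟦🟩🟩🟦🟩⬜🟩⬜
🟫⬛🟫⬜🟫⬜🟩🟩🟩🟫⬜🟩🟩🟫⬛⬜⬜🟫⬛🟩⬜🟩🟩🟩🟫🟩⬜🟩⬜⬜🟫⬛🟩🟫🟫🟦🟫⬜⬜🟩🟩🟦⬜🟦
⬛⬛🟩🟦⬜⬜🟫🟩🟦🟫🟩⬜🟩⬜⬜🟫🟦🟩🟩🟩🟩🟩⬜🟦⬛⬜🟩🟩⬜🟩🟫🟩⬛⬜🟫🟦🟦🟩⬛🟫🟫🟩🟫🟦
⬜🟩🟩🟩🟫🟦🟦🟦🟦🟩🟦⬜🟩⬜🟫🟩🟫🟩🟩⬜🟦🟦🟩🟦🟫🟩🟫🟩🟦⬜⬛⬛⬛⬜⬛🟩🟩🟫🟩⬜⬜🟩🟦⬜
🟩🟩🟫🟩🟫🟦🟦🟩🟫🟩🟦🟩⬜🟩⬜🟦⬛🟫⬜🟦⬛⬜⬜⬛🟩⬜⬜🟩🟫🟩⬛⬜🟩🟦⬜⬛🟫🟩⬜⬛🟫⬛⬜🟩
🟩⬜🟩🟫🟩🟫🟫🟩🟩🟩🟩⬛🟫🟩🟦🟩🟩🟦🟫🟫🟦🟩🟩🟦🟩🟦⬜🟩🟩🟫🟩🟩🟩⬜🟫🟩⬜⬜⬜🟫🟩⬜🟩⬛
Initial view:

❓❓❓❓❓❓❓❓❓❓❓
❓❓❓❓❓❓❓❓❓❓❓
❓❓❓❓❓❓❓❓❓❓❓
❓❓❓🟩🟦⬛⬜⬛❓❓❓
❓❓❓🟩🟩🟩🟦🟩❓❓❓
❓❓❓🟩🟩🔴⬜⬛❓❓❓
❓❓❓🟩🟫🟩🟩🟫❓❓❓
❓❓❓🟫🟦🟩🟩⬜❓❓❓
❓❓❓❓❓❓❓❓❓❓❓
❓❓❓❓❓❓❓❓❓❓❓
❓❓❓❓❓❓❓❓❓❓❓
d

❓❓❓❓❓❓❓❓❓❓❓
❓❓❓❓❓❓❓❓❓❓❓
❓❓❓❓❓❓❓❓❓❓❓
❓❓🟩🟦⬛⬜⬛⬜❓❓❓
❓❓🟩🟩🟩🟦🟩⬛❓❓❓
❓❓🟩🟩🟩🔴⬛🟩❓❓❓
❓❓🟩🟫🟩🟩🟫🟩❓❓❓
❓❓🟫🟦🟩🟩⬜⬛❓❓❓
❓❓❓❓❓❓❓❓❓❓❓
❓❓❓❓❓❓❓❓❓❓❓
❓❓❓❓❓❓❓❓❓❓❓

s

❓❓❓❓❓❓❓❓❓❓❓
❓❓❓❓❓❓❓❓❓❓❓
❓❓🟩🟦⬛⬜⬛⬜❓❓❓
❓❓🟩🟩🟩🟦🟩⬛❓❓❓
❓❓🟩🟩🟩⬜⬛🟩❓❓❓
❓❓🟩🟫🟩🔴🟫🟩❓❓❓
❓❓🟫🟦🟩🟩⬜⬛❓❓❓
❓❓❓🟩🟩🟦🟩🟦❓❓❓
❓❓❓❓❓❓❓❓❓❓❓
❓❓❓❓❓❓❓❓❓❓❓
❓❓❓❓❓❓❓❓❓❓❓

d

❓❓❓❓❓❓❓❓❓❓❓
❓❓❓❓❓❓❓❓❓❓❓
❓🟩🟦⬛⬜⬛⬜❓❓❓❓
❓🟩🟩🟩🟦🟩⬛🟫❓❓❓
❓🟩🟩🟩⬜⬛🟩🟩❓❓❓
❓🟩🟫🟩🟩🔴🟩🟫❓❓❓
❓🟫🟦🟩🟩⬜⬛⬜❓❓❓
❓❓🟩🟩🟦🟩🟦⬜❓❓❓
❓❓❓❓❓❓❓❓❓❓❓
❓❓❓❓❓❓❓❓❓❓❓
❓❓❓❓❓❓❓❓❓❓❓

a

❓❓❓❓❓❓❓❓❓❓❓
❓❓❓❓❓❓❓❓❓❓❓
❓❓🟩🟦⬛⬜⬛⬜❓❓❓
❓❓🟩🟩🟩🟦🟩⬛🟫❓❓
❓❓🟩🟩🟩⬜⬛🟩🟩❓❓
❓❓🟩🟫🟩🔴🟫🟩🟫❓❓
❓❓🟫🟦🟩🟩⬜⬛⬜❓❓
❓❓❓🟩🟩🟦🟩🟦⬜❓❓
❓❓❓❓❓❓❓❓❓❓❓
❓❓❓❓❓❓❓❓❓❓❓
❓❓❓❓❓❓❓❓❓❓❓

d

❓❓❓❓❓❓❓❓❓❓❓
❓❓❓❓❓❓❓❓❓❓❓
❓🟩🟦⬛⬜⬛⬜❓❓❓❓
❓🟩🟩🟩🟦🟩⬛🟫❓❓❓
❓🟩🟩🟩⬜⬛🟩🟩❓❓❓
❓🟩🟫🟩🟩🔴🟩🟫❓❓❓
❓🟫🟦🟩🟩⬜⬛⬜❓❓❓
❓❓🟩🟩🟦🟩🟦⬜❓❓❓
❓❓❓❓❓❓❓❓❓❓❓
❓❓❓❓❓❓❓❓❓❓❓
❓❓❓❓❓❓❓❓❓❓❓

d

❓❓❓❓❓❓❓❓❓❓❓
❓❓❓❓❓❓❓❓❓❓❓
🟩🟦⬛⬜⬛⬜❓❓❓❓❓
🟩🟩🟩🟦🟩⬛🟫🟦❓❓❓
🟩🟩🟩⬜⬛🟩🟩⬜❓❓❓
🟩🟫🟩🟩🟫🔴🟫⬜❓❓❓
🟫🟦🟩🟩⬜⬛⬜⬜❓❓❓
❓🟩🟩🟦🟩🟦⬜🟫❓❓❓
❓❓❓❓❓❓❓❓❓❓❓
❓❓❓❓❓❓❓❓❓❓❓
❓❓❓❓❓❓❓❓❓❓❓

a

❓❓❓❓❓❓❓❓❓❓❓
❓❓❓❓❓❓❓❓❓❓❓
❓🟩🟦⬛⬜⬛⬜❓❓❓❓
❓🟩🟩🟩🟦🟩⬛🟫🟦❓❓
❓🟩🟩🟩⬜⬛🟩🟩⬜❓❓
❓🟩🟫🟩🟩🔴🟩🟫⬜❓❓
❓🟫🟦🟩🟩⬜⬛⬜⬜❓❓
❓❓🟩🟩🟦🟩🟦⬜🟫❓❓
❓❓❓❓❓❓❓❓❓❓❓
❓❓❓❓❓❓❓❓❓❓❓
❓❓❓❓❓❓❓❓❓❓❓

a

❓❓❓❓❓❓❓❓❓❓❓
❓❓❓❓❓❓❓❓❓❓❓
❓❓🟩🟦⬛⬜⬛⬜❓❓❓
❓❓🟩🟩🟩🟦🟩⬛🟫🟦❓
❓❓🟩🟩🟩⬜⬛🟩🟩⬜❓
❓❓🟩🟫🟩🔴🟫🟩🟫⬜❓
❓❓🟫🟦🟩🟩⬜⬛⬜⬜❓
❓❓❓🟩🟩🟦🟩🟦⬜🟫❓
❓❓❓❓❓❓❓❓❓❓❓
❓❓❓❓❓❓❓❓❓❓❓
❓❓❓❓❓❓❓❓❓❓❓

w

❓❓❓❓❓❓❓❓❓❓❓
❓❓❓❓❓❓❓❓❓❓❓
❓❓❓❓❓❓❓❓❓❓❓
❓❓🟩🟦⬛⬜⬛⬜❓❓❓
❓❓🟩🟩🟩🟦🟩⬛🟫🟦❓
❓❓🟩🟩🟩🔴⬛🟩🟩⬜❓
❓❓🟩🟫🟩🟩🟫🟩🟫⬜❓
❓❓🟫🟦🟩🟩⬜⬛⬜⬜❓
❓❓❓🟩🟩🟦🟩🟦⬜🟫❓
❓❓❓❓❓❓❓❓❓❓❓
❓❓❓❓❓❓❓❓❓❓❓

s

❓❓❓❓❓❓❓❓❓❓❓
❓❓❓❓❓❓❓❓❓❓❓
❓❓🟩🟦⬛⬜⬛⬜❓❓❓
❓❓🟩🟩🟩🟦🟩⬛🟫🟦❓
❓❓🟩🟩🟩⬜⬛🟩🟩⬜❓
❓❓🟩🟫🟩🔴🟫🟩🟫⬜❓
❓❓🟫🟦🟩🟩⬜⬛⬜⬜❓
❓❓❓🟩🟩🟦🟩🟦⬜🟫❓
❓❓❓❓❓❓❓❓❓❓❓
❓❓❓❓❓❓❓❓❓❓❓
❓❓❓❓❓❓❓❓❓❓❓

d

❓❓❓❓❓❓❓❓❓❓❓
❓❓❓❓❓❓❓❓❓❓❓
❓🟩🟦⬛⬜⬛⬜❓❓❓❓
❓🟩🟩🟩🟦🟩⬛🟫🟦❓❓
❓🟩🟩🟩⬜⬛🟩🟩⬜❓❓
❓🟩🟫🟩🟩🔴🟩🟫⬜❓❓
❓🟫🟦🟩🟩⬜⬛⬜⬜❓❓
❓❓🟩🟩🟦🟩🟦⬜🟫❓❓
❓❓❓❓❓❓❓❓❓❓❓
❓❓❓❓❓❓❓❓❓❓❓
❓❓❓❓❓❓❓❓❓❓❓

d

❓❓❓❓❓❓❓❓❓❓❓
❓❓❓❓❓❓❓❓❓❓❓
🟩🟦⬛⬜⬛⬜❓❓❓❓❓
🟩🟩🟩🟦🟩⬛🟫🟦❓❓❓
🟩🟩🟩⬜⬛🟩🟩⬜❓❓❓
🟩🟫🟩🟩🟫🔴🟫⬜❓❓❓
🟫🟦🟩🟩⬜⬛⬜⬜❓❓❓
❓🟩🟩🟦🟩🟦⬜🟫❓❓❓
❓❓❓❓❓❓❓❓❓❓❓
❓❓❓❓❓❓❓❓❓❓❓
❓❓❓❓❓❓❓❓❓❓❓

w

❓❓❓❓❓❓❓❓❓❓❓
❓❓❓❓❓❓❓❓❓❓❓
❓❓❓❓❓❓❓❓❓❓❓
🟩🟦⬛⬜⬛⬜🟩🟦❓❓❓
🟩🟩🟩🟦🟩⬛🟫🟦❓❓❓
🟩🟩🟩⬜⬛🔴🟩⬜❓❓❓
🟩🟫🟩🟩🟫🟩🟫⬜❓❓❓
🟫🟦🟩🟩⬜⬛⬜⬜❓❓❓
❓🟩🟩🟦🟩🟦⬜🟫❓❓❓
❓❓❓❓❓❓❓❓❓❓❓
❓❓❓❓❓❓❓❓❓❓❓

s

❓❓❓❓❓❓❓❓❓❓❓
❓❓❓❓❓❓❓❓❓❓❓
🟩🟦⬛⬜⬛⬜🟩🟦❓❓❓
🟩🟩🟩🟦🟩⬛🟫🟦❓❓❓
🟩🟩🟩⬜⬛🟩🟩⬜❓❓❓
🟩🟫🟩🟩🟫🔴🟫⬜❓❓❓
🟫🟦🟩🟩⬜⬛⬜⬜❓❓❓
❓🟩🟩🟦🟩🟦⬜🟫❓❓❓
❓❓❓❓❓❓❓❓❓❓❓
❓❓❓❓❓❓❓❓❓❓❓
❓❓❓❓❓❓❓❓❓❓❓

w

❓❓❓❓❓❓❓❓❓❓❓
❓❓❓❓❓❓❓❓❓❓❓
❓❓❓❓❓❓❓❓❓❓❓
🟩🟦⬛⬜⬛⬜🟩🟦❓❓❓
🟩🟩🟩🟦🟩⬛🟫🟦❓❓❓
🟩🟩🟩⬜⬛🔴🟩⬜❓❓❓
🟩🟫🟩🟩🟫🟩🟫⬜❓❓❓
🟫🟦🟩🟩⬜⬛⬜⬜❓❓❓
❓🟩🟩🟦🟩🟦⬜🟫❓❓❓
❓❓❓❓❓❓❓❓❓❓❓
❓❓❓❓❓❓❓❓❓❓❓

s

❓❓❓❓❓❓❓❓❓❓❓
❓❓❓❓❓❓❓❓❓❓❓
🟩🟦⬛⬜⬛⬜🟩🟦❓❓❓
🟩🟩🟩🟦🟩⬛🟫🟦❓❓❓
🟩🟩🟩⬜⬛🟩🟩⬜❓❓❓
🟩🟫🟩🟩🟫🔴🟫⬜❓❓❓
🟫🟦🟩🟩⬜⬛⬜⬜❓❓❓
❓🟩🟩🟦🟩🟦⬜🟫❓❓❓
❓❓❓❓❓❓❓❓❓❓❓
❓❓❓❓❓❓❓❓❓❓❓
❓❓❓❓❓❓❓❓❓❓❓

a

❓❓❓❓❓❓❓❓❓❓❓
❓❓❓❓❓❓❓❓❓❓❓
❓🟩🟦⬛⬜⬛⬜🟩🟦❓❓
❓🟩🟩🟩🟦🟩⬛🟫🟦❓❓
❓🟩🟩🟩⬜⬛🟩🟩⬜❓❓
❓🟩🟫🟩🟩🔴🟩🟫⬜❓❓
❓🟫🟦🟩🟩⬜⬛⬜⬜❓❓
❓❓🟩🟩🟦🟩🟦⬜🟫❓❓
❓❓❓❓❓❓❓❓❓❓❓
❓❓❓❓❓❓❓❓❓❓❓
❓❓❓❓❓❓❓❓❓❓❓

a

❓❓❓❓❓❓❓❓❓❓❓
❓❓❓❓❓❓❓❓❓❓❓
❓❓🟩🟦⬛⬜⬛⬜🟩🟦❓
❓❓🟩🟩🟩🟦🟩⬛🟫🟦❓
❓❓🟩🟩🟩⬜⬛🟩🟩⬜❓
❓❓🟩🟫🟩🔴🟫🟩🟫⬜❓
❓❓🟫🟦🟩🟩⬜⬛⬜⬜❓
❓❓❓🟩🟩🟦🟩🟦⬜🟫❓
❓❓❓❓❓❓❓❓❓❓❓
❓❓❓❓❓❓❓❓❓❓❓
❓❓❓❓❓❓❓❓❓❓❓

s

❓❓❓❓❓❓❓❓❓❓❓
❓❓🟩🟦⬛⬜⬛⬜🟩🟦❓
❓❓🟩🟩🟩🟦🟩⬛🟫🟦❓
❓❓🟩🟩🟩⬜⬛🟩🟩⬜❓
❓❓🟩🟫🟩🟩🟫🟩🟫⬜❓
❓❓🟫🟦🟩🔴⬜⬛⬜⬜❓
❓❓❓🟩🟩🟦🟩🟦⬜🟫❓
❓❓❓⬜🟩🟦🟩🟩❓❓❓
❓❓❓❓❓❓❓❓❓❓❓
❓❓❓❓❓❓❓❓❓❓❓
❓❓❓❓❓❓❓❓❓❓❓

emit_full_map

🟩🟦⬛⬜⬛⬜🟩🟦
🟩🟩🟩🟦🟩⬛🟫🟦
🟩🟩🟩⬜⬛🟩🟩⬜
🟩🟫🟩🟩🟫🟩🟫⬜
🟫🟦🟩🔴⬜⬛⬜⬜
❓🟩🟩🟦🟩🟦⬜🟫
❓⬜🟩🟦🟩🟩❓❓

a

❓❓❓❓❓❓❓❓❓❓❓
❓❓❓🟩🟦⬛⬜⬛⬜🟩🟦
❓❓❓🟩🟩🟩🟦🟩⬛🟫🟦
❓❓❓🟩🟩🟩⬜⬛🟩🟩⬜
❓❓❓🟩🟫🟩🟩🟫🟩🟫⬜
❓❓❓🟫🟦🔴🟩⬜⬛⬜⬜
❓❓❓⬛🟩🟩🟦🟩🟦⬜🟫
❓❓❓🟫⬜🟩🟦🟩🟩❓❓
❓❓❓❓❓❓❓❓❓❓❓
❓❓❓❓❓❓❓❓❓❓❓
❓❓❓❓❓❓❓❓❓❓❓

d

❓❓❓❓❓❓❓❓❓❓❓
❓❓🟩🟦⬛⬜⬛⬜🟩🟦❓
❓❓🟩🟩🟩🟦🟩⬛🟫🟦❓
❓❓🟩🟩🟩⬜⬛🟩🟩⬜❓
❓❓🟩🟫🟩🟩🟫🟩🟫⬜❓
❓❓🟫🟦🟩🔴⬜⬛⬜⬜❓
❓❓⬛🟩🟩🟦🟩🟦⬜🟫❓
❓❓🟫⬜🟩🟦🟩🟩❓❓❓
❓❓❓❓❓❓❓❓❓❓❓
❓❓❓❓❓❓❓❓❓❓❓
❓❓❓❓❓❓❓❓❓❓❓

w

❓❓❓❓❓❓❓❓❓❓❓
❓❓❓❓❓❓❓❓❓❓❓
❓❓🟩🟦⬛⬜⬛⬜🟩🟦❓
❓❓🟩🟩🟩🟦🟩⬛🟫🟦❓
❓❓🟩🟩🟩⬜⬛🟩🟩⬜❓
❓❓🟩🟫🟩🔴🟫🟩🟫⬜❓
❓❓🟫🟦🟩🟩⬜⬛⬜⬜❓
❓❓⬛🟩🟩🟦🟩🟦⬜🟫❓
❓❓🟫⬜🟩🟦🟩🟩❓❓❓
❓❓❓❓❓❓❓❓❓❓❓
❓❓❓❓❓❓❓❓❓❓❓

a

❓❓❓❓❓❓❓❓❓❓❓
❓❓❓❓❓❓❓❓❓❓❓
❓❓❓🟩🟦⬛⬜⬛⬜🟩🟦
❓❓❓🟩🟩🟩🟦🟩⬛🟫🟦
❓❓❓🟩🟩🟩⬜⬛🟩🟩⬜
❓❓❓🟩🟫🔴🟩🟫🟩🟫⬜
❓❓❓🟫🟦🟩🟩⬜⬛⬜⬜
❓❓❓⬛🟩🟩🟦🟩🟦⬜🟫
❓❓❓🟫⬜🟩🟦🟩🟩❓❓
❓❓❓❓❓❓❓❓❓❓❓
❓❓❓❓❓❓❓❓❓❓❓

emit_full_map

🟩🟦⬛⬜⬛⬜🟩🟦
🟩🟩🟩🟦🟩⬛🟫🟦
🟩🟩🟩⬜⬛🟩🟩⬜
🟩🟫🔴🟩🟫🟩🟫⬜
🟫🟦🟩🟩⬜⬛⬜⬜
⬛🟩🟩🟦🟩🟦⬜🟫
🟫⬜🟩🟦🟩🟩❓❓
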